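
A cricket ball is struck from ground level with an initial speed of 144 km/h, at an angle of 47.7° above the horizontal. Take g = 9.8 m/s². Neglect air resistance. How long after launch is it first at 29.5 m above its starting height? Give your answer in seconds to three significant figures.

Convert: 144 km/h = 144/3.6 = 40.00 m/s.
vₓ = 40.00 cos 47.7° = 26.92 m/s; v_y0 = 40.00 sin 47.7° = 29.59 m/s.
Set y = v_y0 t − ½ g t² = 29.5: 4.900 t² − 29.59 t + 29.5 = 0.
Quadratic formula: t = (29.59 ± √297.09) / 9.80 = (29.59 ± 17.24) / 9.80 → t = 1.260 s or 4.778 s.
The first (ascending) time is 1.260 s.

1.26 s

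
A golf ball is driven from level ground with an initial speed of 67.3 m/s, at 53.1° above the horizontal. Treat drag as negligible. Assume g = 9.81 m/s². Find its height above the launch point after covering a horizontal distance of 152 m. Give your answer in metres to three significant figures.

133 m

vₓ = 67.30 cos 53.1° = 40.41 m/s; v_y0 = 67.30 sin 53.1° = 53.82 m/s.
x = vₓ t ⇒ t = 152/40.41 = 3.762 s.
Height: y = v_y0 t − ½ g t² = 53.82 × 3.762 − 4.905 × 3.762² = 202.4 − 69.40 = 133.0 m.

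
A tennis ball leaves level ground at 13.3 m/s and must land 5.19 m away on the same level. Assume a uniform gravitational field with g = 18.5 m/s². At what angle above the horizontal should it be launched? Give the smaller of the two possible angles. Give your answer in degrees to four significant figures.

From R = (v₀²/g) sin 2θ: sin 2θ = 18.5 × 5.19 / 176.89 = 0.5428.
2θ = 32.87° or 180° − 32.87° = 147.1°, so θ = 16.44° or 73.56°.
The smaller angle is 16.44°.

16.44°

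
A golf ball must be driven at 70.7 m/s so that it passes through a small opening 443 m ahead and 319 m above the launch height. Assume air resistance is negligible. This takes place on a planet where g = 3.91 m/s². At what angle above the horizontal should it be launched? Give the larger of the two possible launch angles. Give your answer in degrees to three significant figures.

77.9°

Trajectory: y = x tanθ − g x² (1 + tan²θ)/(2v₀²). With x = 443, y = 319, v₀ = 70.7, g = 3.91:
76.76 tan²θ − 443 tanθ + (395.8) = 0.
tanθ = [443 ± √(443² − 4 × 76.76 × (395.8))] / (2 × 76.76) = (443 ± 273.4) / 153.5, giving tanθ = 1.105 or 4.667.
θ = 47.85° or 77.91°; the larger is 77.91°.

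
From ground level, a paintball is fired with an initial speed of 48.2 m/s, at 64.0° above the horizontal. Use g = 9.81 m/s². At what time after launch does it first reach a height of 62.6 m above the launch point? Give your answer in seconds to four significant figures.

1.820 s

Resolve: vₓ = 48.20 cos 64.0° = 21.13 m/s and v_y0 = 48.20 sin 64.0° = 43.32 m/s.
Set y = v_y0 t − ½ g t² = 62.6: 4.905 t² − 43.32 t + 62.6 = 0.
t = [43.32 ± √(43.32² − 2·9.81·62.6)] / 9.81 = (43.32 ± 25.47) / 9.81, so t = 1.820 s or t = 7.012 s.
The first (ascending) time is 1.820 s.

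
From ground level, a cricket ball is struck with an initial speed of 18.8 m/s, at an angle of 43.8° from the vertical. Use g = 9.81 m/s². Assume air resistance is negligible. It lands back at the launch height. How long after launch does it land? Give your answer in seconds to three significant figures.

2.77 s

Horizontal component vₓ = 18.80 sin 43.8° = 13.01 m/s; vertical v_y0 = 18.80 cos 43.8° = 13.57 m/s.
Landing at launch height ⇒ T = 2 v_y0 / g = 2 × 13.57 / 9.81 = 2.766 s.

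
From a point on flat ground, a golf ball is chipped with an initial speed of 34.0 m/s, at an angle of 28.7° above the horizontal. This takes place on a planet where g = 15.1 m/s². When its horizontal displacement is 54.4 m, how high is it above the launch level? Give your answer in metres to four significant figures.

4.662 m

Components: vₓ = 34.00 cos 28.7° = 29.82 m/s, v_y0 = 34.00 sin 28.7° = 16.33 m/s.
x = vₓ t ⇒ t = 54.4/29.82 = 1.824 s.
Height: y = v_y0 t − ½ g t² = 16.33 × 1.824 − 7.550 × 1.824² = 29.78 − 25.12 = 4.662 m.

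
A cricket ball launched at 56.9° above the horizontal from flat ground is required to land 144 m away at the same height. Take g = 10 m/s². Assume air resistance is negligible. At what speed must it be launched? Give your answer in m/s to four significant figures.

From R = (v₀² / g) sin 2θ: v₀ = √(gR / sin 2θ).
v₀ = √(10.0 × 144 / sin 113.8°) = √(1440 / 0.9150) = √1573.8 = 39.67 m/s.

39.67 m/s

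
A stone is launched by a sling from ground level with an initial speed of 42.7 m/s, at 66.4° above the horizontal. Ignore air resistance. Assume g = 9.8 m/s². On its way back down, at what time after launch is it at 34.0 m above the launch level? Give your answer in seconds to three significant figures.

vₓ = 42.70 cos 66.4° = 17.09 m/s; v_y0 = 42.70 sin 66.4° = 39.13 m/s.
Set y = v_y0 t − ½ g t² = 34.0: 4.900 t² − 39.13 t + 34.0 = 0.
Quadratic formula: t = (39.13 ± √864.65) / 9.80 = (39.13 ± 29.41) / 9.80 → t = 0.9922 s or 6.993 s.
The descending-branch root is 6.993 s.

6.99 s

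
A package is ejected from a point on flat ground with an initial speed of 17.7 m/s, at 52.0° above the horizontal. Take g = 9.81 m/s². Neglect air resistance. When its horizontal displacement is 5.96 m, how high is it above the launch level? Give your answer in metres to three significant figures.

Horizontal component vₓ = 17.70 cos 52.0° = 10.90 m/s; vertical v_y0 = 17.70 sin 52.0° = 13.95 m/s.
At x = 5.96 m, t = x/vₓ = 5.96/10.90 = 0.5469 s.
Height: y = v_y0 t − ½ g t² = 13.95 × 0.5469 − 4.905 × 0.5469² = 7.628 − 1.467 = 6.161 m.

6.16 m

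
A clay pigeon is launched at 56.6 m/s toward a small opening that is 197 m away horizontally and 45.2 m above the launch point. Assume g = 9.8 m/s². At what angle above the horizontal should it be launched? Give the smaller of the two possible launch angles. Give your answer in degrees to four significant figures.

33.56°

Trajectory: y = x tanθ − g x² (1 + tan²θ)/(2v₀²). With x = 197, y = 45.2, v₀ = 56.6, g = 9.80:
59.36 tan²θ − 197 tanθ + (104.6) = 0.
tanθ = [197 ± √(197² − 4 × 59.36 × (104.6))] / (2 × 59.36) = (197 ± 118.2) / 118.7, giving tanθ = 0.6634 or 2.655.
θ = 33.56° or 69.36°; the smaller is 33.56°.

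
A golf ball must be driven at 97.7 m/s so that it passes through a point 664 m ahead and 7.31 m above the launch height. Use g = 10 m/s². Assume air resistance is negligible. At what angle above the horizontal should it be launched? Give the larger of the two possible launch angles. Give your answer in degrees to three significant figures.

Trajectory: y = x tanθ − g x² (1 + tan²θ)/(2v₀²). With x = 664, y = 7.31, v₀ = 97.7, g = 10.0:
230.9 tan²θ − 664 tanθ + (238.3) = 0.
tanθ = [664 ± √(664² − 4 × 230.9 × (238.3))] / (2 × 230.9) = (664 ± 469.9) / 461.9, giving tanθ = 0.4203 or 2.455.
θ = 22.79° or 67.84°; the larger is 67.84°.

67.8°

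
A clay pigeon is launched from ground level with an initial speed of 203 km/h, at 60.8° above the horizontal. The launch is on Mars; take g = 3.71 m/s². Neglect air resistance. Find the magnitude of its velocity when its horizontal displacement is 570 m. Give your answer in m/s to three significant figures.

Convert: 203 km/h = 203/3.6 = 56.39 m/s.
vₓ = 56.39 cos 60.8° = 27.51 m/s; v_y0 = 56.39 sin 60.8° = 49.22 m/s.
x = vₓ t ⇒ t = 570/27.51 = 20.72 s.
Vertical velocity there: v_y = v_y0 − g t = 49.22 − 3.71 × 20.72 = −27.65 m/s.
Speed: √(vₓ² + v_y²) = √(27.51² + 27.65²) = 39.00 m/s.

39.0 m/s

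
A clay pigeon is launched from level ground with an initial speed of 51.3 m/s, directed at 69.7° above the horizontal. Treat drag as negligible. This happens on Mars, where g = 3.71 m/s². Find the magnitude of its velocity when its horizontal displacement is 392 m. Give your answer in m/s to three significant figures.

vₓ = 51.30 cos 69.7° = 17.80 m/s; v_y0 = 51.30 sin 69.7° = 48.11 m/s.
Time to reach x = 392 m: t = x/vₓ = 392/17.80 = 22.03 s.
Vertical velocity there: v_y = v_y0 − g t = 48.11 − 3.71 × 22.03 = −33.60 m/s.
Speed: √(vₓ² + v_y²) = √(17.80² + 33.60²) = 38.02 m/s.

38.0 m/s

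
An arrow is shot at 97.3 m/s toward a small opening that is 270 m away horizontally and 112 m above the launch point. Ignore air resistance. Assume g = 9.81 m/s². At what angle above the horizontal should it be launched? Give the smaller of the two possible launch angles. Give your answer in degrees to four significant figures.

Trajectory: y = x tanθ − g x² (1 + tan²θ)/(2v₀²). With x = 270, y = 112, v₀ = 97.3, g = 9.81:
37.77 tan²θ − 270 tanθ + (149.8) = 0.
tanθ = [270 ± √(270² − 4 × 37.77 × (149.8))] / (2 × 37.77) = (270 ± 224.2) / 75.54, giving tanθ = 0.6061 or 6.543.
θ = 31.22° or 81.31°; the smaller is 31.22°.

31.22°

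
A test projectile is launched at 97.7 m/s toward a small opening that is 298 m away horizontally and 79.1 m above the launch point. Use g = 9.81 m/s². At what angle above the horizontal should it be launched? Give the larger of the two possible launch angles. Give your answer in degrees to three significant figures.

80.7°

Trajectory: y = x tanθ − g x² (1 + tan²θ)/(2v₀²). With x = 298, y = 79.1, v₀ = 97.7, g = 9.81:
45.63 tan²θ − 298 tanθ + (124.7) = 0.
tanθ = [298 ± √(298² − 4 × 45.63 × (124.7))] / (2 × 45.63) = (298 ± 257.0) / 91.27, giving tanθ = 0.4495 or 6.081.
θ = 24.20° or 80.66°; the larger is 80.66°.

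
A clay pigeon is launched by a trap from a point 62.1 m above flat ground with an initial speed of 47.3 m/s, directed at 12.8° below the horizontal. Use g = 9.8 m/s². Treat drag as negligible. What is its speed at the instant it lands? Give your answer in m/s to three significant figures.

58.8 m/s

Resolve: vₓ = 47.30 cos 12.8° = 46.12 m/s and v_y0 = −10.48 m/s (downward).
With up positive and y = 0 at the ground: y(t) = 62.1 + (−10.48) t − 4.900 t². Setting y = 0 and taking the positive root: t = [−10.48 + √(10.48² + 2·9.80·62.1)] / 9.80 = (−10.48 + 36.43) / 9.80 = 2.648 s.
Vertical velocity at impact: v_y = v_y0 − g t = −10.48 − 9.80 × 2.648 = −36.43 m/s.
Speed: |v| = √(vₓ² + v_y²) = √(46.12² + 36.43²) = 58.77 m/s.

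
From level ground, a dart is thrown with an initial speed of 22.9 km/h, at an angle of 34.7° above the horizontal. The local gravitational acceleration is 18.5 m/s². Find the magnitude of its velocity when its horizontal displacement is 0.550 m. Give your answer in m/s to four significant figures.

Convert: 22.9 km/h = 22.9/3.6 = 6.361 m/s.
Horizontal component vₓ = 6.361 cos 34.7° = 5.230 m/s; vertical v_y0 = 6.361 sin 34.7° = 3.621 m/s.
At x = 0.550 m, t = x/vₓ = 0.550/5.230 = 0.1052 s.
Vertical velocity there: v_y = v_y0 − g t = 3.621 − 18.5 × 0.1052 = 1.676 m/s.
Speed: √(vₓ² + v_y²) = √(5.230² + 1.676²) = 5.492 m/s.

5.492 m/s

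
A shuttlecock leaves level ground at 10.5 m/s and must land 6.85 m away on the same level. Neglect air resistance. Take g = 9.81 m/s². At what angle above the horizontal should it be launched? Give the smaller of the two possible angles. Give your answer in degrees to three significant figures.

18.8°

R = v₀² sin 2θ / g gives sin 2θ = gR/v₀² = 9.81·6.85/10.5² = 0.6095.
2θ = 37.55° or 180° − 37.55° = 142.4°, so θ = 18.78° or 71.22°.
The smaller angle is 18.78°.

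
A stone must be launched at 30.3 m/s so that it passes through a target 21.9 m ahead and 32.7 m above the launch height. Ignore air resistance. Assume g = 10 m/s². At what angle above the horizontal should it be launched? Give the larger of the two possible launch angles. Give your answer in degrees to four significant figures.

Trajectory: y = x tanθ − g x² (1 + tan²θ)/(2v₀²). With x = 21.9, y = 32.7, v₀ = 30.3, g = 10.0:
2.612 tan²θ − 21.9 tanθ + (35.31) = 0.
tanθ = [21.9 ± √(21.9² − 4 × 2.612 × (35.31))] / (2 × 2.612) = (21.9 ± 10.52) / 5.224, giving tanθ = 2.178 or 6.206.
θ = 65.34° or 80.85°; the larger is 80.85°.

80.85°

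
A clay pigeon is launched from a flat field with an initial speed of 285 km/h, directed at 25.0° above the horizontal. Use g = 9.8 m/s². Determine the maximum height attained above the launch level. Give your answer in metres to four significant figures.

Convert: 285 km/h = 285/3.6 = 79.17 m/s.
Resolve: vₓ = 79.17 cos 25.0° = 71.75 m/s and v_y0 = 79.17 sin 25.0° = 33.46 m/s.
Maximum height: H = v_y0² / (2g) = 33.46² / (2 × 9.80) = 57.11 m.

57.11 m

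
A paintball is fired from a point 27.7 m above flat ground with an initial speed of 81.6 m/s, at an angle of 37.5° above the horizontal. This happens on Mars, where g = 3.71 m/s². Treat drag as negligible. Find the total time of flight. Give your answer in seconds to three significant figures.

27.3 s

Components: vₓ = 81.60 cos 37.5° = 64.74 m/s, v_y0 = 81.60 sin 37.5° = 49.67 m/s.
Vertical motion (up positive, ground at y = 0): 1.855 t² − (49.67) t − 27.7 = 0, so t = (49.67 + √(49.67² + 2·3.71·27.7)) / 3.71 = (49.67 + 51.70) / 3.71 = 27.33 s.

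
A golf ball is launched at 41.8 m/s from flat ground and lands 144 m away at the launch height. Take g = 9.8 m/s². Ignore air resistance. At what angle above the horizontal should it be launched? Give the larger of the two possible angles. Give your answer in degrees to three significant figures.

63.1°

R = v₀² sin 2θ / g gives sin 2θ = gR/v₀² = 9.80·144/41.8² = 0.8077.
2θ = 53.87° or 180° − 53.87° = 126.1°, so θ = 26.93° or 63.07°.
The larger angle is 63.07°.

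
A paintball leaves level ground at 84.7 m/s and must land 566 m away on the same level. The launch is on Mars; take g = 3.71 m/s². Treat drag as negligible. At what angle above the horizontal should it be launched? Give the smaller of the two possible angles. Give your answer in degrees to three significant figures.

From R = (v₀²/g) sin 2θ: sin 2θ = 3.71 × 566 / 7174.1 = 0.2927.
2θ = 17.02° or 180° − 17.02° = 163.0°, so θ = 8.510° or 81.49°.
The smaller angle is 8.510°.

8.51°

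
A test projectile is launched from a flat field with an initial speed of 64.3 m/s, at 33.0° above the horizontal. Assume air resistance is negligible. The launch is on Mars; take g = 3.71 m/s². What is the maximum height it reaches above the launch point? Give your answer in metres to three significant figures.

Horizontal component vₓ = 64.30 cos 33.0° = 53.93 m/s; vertical v_y0 = 64.30 sin 33.0° = 35.02 m/s.
Maximum height: H = v_y0² / (2g) = 35.02² / (2 × 3.71) = 165.3 m.

165 m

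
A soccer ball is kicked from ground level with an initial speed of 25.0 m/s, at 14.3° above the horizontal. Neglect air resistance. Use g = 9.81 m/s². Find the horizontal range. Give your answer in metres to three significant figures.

Resolve: vₓ = 25.00 cos 14.3° = 24.23 m/s and v_y0 = 25.00 sin 14.3° = 6.175 m/s.
Flight time T = 2 v_y0 / g = 1.259 s.
Horizontal distance R = vₓ T = 24.23 × 1.259 = 30.50 m.

30.5 m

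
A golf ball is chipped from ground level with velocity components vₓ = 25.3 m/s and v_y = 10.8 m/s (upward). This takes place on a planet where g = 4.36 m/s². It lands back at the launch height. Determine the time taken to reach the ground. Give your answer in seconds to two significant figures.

5.0 s

Time of flight on level ground: T = 2 v_y0 / g = 2 × 10.80 / 4.36 = 4.954 s.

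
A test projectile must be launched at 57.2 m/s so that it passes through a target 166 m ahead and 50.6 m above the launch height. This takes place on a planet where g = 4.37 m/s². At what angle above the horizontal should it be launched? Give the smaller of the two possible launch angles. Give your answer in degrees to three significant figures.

Trajectory: y = x tanθ − g x² (1 + tan²θ)/(2v₀²). With x = 166, y = 50.6, v₀ = 57.2, g = 4.37:
18.40 tan²θ − 166 tanθ + (69.00) = 0.
tanθ = [166 ± √(166² − 4 × 18.40 × (69.00))] / (2 × 18.40) = (166 ± 149.9) / 36.80, giving tanθ = 0.4368 or 8.584.
θ = 23.60° or 83.36°; the smaller is 23.60°.

23.6°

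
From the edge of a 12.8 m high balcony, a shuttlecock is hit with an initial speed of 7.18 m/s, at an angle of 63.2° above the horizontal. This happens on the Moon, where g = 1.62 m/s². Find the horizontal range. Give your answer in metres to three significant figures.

Resolve: vₓ = 7.180 cos 63.2° = 3.237 m/s and v_y0 = 7.180 sin 63.2° = 6.409 m/s.
The projectile lands when y = 12.8 + (6.409) t − ½·1.62·t² = 0. Positive root: t = (6.409 + √(6.409² + 2·1.62·12.8)) / 1.62 = (6.409 + 9.085) / 1.62 = 9.564 s.
Horizontal distance: R = vₓ t = 3.237 × 9.564 = 30.96 m.

31.0 m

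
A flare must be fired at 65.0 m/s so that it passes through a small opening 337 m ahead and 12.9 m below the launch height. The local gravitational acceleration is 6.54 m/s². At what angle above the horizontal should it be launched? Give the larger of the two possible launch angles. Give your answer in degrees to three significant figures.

74.5°

Trajectory: y = x tanθ − g x² (1 + tan²θ)/(2v₀²). With x = 337, y = −12.9, v₀ = 65.0, g = 6.54:
87.90 tan²θ − 337 tanθ + (75.00) = 0.
tanθ = [337 ± √(337² − 4 × 87.90 × (75.00))] / (2 × 87.90) = (337 ± 295.3) / 175.8, giving tanθ = 0.2372 or 3.597.
θ = 13.35° or 74.46°; the larger is 74.46°.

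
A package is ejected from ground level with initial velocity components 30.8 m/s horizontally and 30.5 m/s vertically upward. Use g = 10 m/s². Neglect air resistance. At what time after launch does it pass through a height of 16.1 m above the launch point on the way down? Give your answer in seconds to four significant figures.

Height y(t) = 30.50 t − 5.000 t² = 16.1 gives 5.000 t² − 30.50 t + 16.1 = 0.
t = [30.50 ± √(30.50² − 2·10.0·16.1)] / 10.0 = (30.50 ± 24.66) / 10.0, so t = 0.5837 s or t = 5.516 s.
The descending-branch root is 5.516 s.

5.516 s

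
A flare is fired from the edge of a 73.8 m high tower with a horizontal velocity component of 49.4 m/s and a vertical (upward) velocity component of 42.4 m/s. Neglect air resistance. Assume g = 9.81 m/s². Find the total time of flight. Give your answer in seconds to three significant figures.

10.1 s

The projectile lands when y = 73.8 + (42.40) t − ½·9.81·t² = 0. Positive root: t = (42.40 + √(42.40² + 2·9.81·73.8)) / 9.81 = (42.40 + 56.97) / 9.81 = 10.13 s.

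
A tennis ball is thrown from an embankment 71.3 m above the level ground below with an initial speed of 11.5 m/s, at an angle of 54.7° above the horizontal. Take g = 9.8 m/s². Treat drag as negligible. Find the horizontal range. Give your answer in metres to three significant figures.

32.5 m

Components: vₓ = 11.50 cos 54.7° = 6.645 m/s, v_y0 = 11.50 sin 54.7° = 9.386 m/s.
The projectile lands when y = 71.3 + (9.386) t − ½·9.80·t² = 0. Positive root: t = (9.386 + √(9.386² + 2·9.80·71.3)) / 9.80 = (9.386 + 38.54) / 9.80 = 4.891 s.
Horizontal distance: R = vₓ t = 6.645 × 4.891 = 32.50 m.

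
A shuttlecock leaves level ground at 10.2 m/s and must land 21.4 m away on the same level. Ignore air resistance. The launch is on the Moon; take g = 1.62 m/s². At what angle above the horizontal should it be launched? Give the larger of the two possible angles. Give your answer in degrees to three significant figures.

80.3°

From R = (v₀²/g) sin 2θ: sin 2θ = 1.62 × 21.4 / 104.04 = 0.3332.
2θ = 19.46° or 180° − 19.46° = 160.5°, so θ = 9.732° or 80.27°.
The larger angle is 80.27°.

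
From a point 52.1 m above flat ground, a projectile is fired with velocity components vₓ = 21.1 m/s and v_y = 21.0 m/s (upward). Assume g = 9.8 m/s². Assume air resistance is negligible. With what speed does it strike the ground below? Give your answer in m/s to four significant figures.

The projectile lands when y = 52.1 + (21.00) t − ½·9.80·t² = 0. Positive root: t = (21.00 + √(21.00² + 2·9.80·52.1)) / 9.80 = (21.00 + 38.24) / 9.80 = 6.045 s.
Vertical velocity at impact: v_y = v_y0 − g t = 21.00 − 9.80 × 6.045 = −38.24 m/s.
Speed: |v| = √(vₓ² + v_y²) = √(21.10² + 38.24²) = 43.67 m/s.

43.67 m/s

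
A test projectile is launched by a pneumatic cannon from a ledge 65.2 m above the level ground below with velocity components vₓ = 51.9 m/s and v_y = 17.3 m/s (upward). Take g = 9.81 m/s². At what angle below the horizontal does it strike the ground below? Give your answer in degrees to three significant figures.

With up positive and y = 0 at the ground: y(t) = 65.2 + (17.30) t − 4.905 t². Setting y = 0 and taking the positive root: t = [17.30 + √(17.30² + 2·9.81·65.2)] / 9.81 = (17.30 + 39.73) / 9.81 = 5.814 s.
At impact: v_y = v_y0 − g t = −39.73 m/s; vₓ = 51.90 m/s.
Angle below horizontal: arctan(|v_y|/vₓ) = arctan(39.73/51.90) = 37.43°.

37.4°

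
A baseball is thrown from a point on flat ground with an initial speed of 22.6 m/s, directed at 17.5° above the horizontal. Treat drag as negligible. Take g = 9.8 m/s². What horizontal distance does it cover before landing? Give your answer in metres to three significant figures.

29.9 m

vₓ = 22.60 cos 17.5° = 21.55 m/s; v_y0 = 22.60 sin 17.5° = 6.796 m/s.
Flight time T = 2 v_y0 / g = 1.387 s.
Horizontal distance R = vₓ T = 21.55 × 1.387 = 29.89 m.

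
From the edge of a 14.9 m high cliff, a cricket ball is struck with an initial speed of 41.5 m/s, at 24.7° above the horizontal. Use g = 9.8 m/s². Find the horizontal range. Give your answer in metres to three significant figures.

160 m

vₓ = 41.50 cos 24.7° = 37.70 m/s; v_y0 = 41.50 sin 24.7° = 17.34 m/s.
The projectile lands when y = 14.9 + (17.34) t − ½·9.80·t² = 0. Positive root: t = (17.34 + √(17.34² + 2·9.80·14.9)) / 9.80 = (17.34 + 24.35) / 9.80 = 4.254 s.
Horizontal distance: R = vₓ t = 37.70 × 4.254 = 160.4 m.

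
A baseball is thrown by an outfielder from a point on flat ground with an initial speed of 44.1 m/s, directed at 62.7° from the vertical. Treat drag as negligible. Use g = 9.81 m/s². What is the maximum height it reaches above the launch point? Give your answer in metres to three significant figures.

20.9 m

Horizontal component vₓ = 44.10 sin 62.7° = 39.19 m/s; vertical v_y0 = 44.10 cos 62.7° = 20.23 m/s.
Peak height H = v_y0² / (2g) = 409.11 / 19.62 = 20.85 m.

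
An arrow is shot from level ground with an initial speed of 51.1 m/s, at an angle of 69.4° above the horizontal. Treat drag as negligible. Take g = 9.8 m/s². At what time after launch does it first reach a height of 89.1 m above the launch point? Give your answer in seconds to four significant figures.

Horizontal component vₓ = 51.10 cos 69.4° = 17.98 m/s; vertical v_y0 = 51.10 sin 69.4° = 47.83 m/s.
Set y = v_y0 t − ½ g t² = 89.1: 4.900 t² − 47.83 t + 89.1 = 0.
Quadratic formula: t = (47.83 ± √541.60) / 9.80 = (47.83 ± 23.27) / 9.80 → t = 2.506 s or 7.256 s.
The first (ascending) time is 2.506 s.

2.506 s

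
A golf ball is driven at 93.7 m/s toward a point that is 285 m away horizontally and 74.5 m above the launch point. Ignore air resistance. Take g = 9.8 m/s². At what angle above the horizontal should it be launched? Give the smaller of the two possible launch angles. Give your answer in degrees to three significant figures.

Trajectory: y = x tanθ − g x² (1 + tan²θ)/(2v₀²). With x = 285, y = 74.5, v₀ = 93.7, g = 9.80:
45.33 tan²θ − 285 tanθ + (119.8) = 0.
tanθ = [285 ± √(285² − 4 × 45.33 × (119.8))] / (2 × 45.33) = (285 ± 243.9) / 90.66, giving tanθ = 0.4531 or 5.834.
θ = 24.38° or 80.27°; the smaller is 24.38°.

24.4°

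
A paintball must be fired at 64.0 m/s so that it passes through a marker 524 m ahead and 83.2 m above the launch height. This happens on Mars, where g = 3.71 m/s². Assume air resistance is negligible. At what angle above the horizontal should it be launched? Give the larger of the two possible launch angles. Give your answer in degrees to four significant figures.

Trajectory: y = x tanθ − g x² (1 + tan²θ)/(2v₀²). With x = 524, y = 83.2, v₀ = 64.0, g = 3.71:
124.4 tan²θ − 524 tanθ + (207.6) = 0.
tanθ = [524 ± √(524² − 4 × 124.4 × (207.6))] / (2 × 124.4) = (524 ± 413.9) / 248.7, giving tanθ = 0.4426 or 3.771.
θ = 23.87° or 75.15°; the larger is 75.15°.

75.15°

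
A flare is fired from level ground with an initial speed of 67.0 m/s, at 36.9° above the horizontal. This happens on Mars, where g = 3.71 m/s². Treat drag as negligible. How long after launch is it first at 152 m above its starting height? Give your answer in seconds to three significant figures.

4.87 s

vₓ = 67.00 cos 36.9° = 53.58 m/s; v_y0 = 67.00 sin 36.9° = 40.23 m/s.
Height y(t) = 40.23 t − 1.855 t² = 152 gives 1.855 t² − 40.23 t + 152 = 0.
Quadratic formula: t = (40.23 ± √490.46) / 3.71 = (40.23 ± 22.15) / 3.71 → t = 4.874 s or 16.81 s.
The first (ascending) time is 4.874 s.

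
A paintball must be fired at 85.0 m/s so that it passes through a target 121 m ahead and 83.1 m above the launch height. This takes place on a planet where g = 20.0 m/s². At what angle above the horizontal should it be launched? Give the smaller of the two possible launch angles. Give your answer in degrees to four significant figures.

45.93°

Trajectory: y = x tanθ − g x² (1 + tan²θ)/(2v₀²). With x = 121, y = 83.1, v₀ = 85.0, g = 20.0:
20.26 tan²θ − 121 tanθ + (103.4) = 0.
tanθ = [121 ± √(121² − 4 × 20.26 × (103.4))] / (2 × 20.26) = (121 ± 79.14) / 40.53, giving tanθ = 1.033 or 4.938.
θ = 45.93° or 78.55°; the smaller is 45.93°.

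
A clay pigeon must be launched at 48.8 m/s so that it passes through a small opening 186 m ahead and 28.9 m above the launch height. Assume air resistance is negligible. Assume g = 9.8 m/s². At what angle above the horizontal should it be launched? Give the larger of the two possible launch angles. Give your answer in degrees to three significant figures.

Trajectory: y = x tanθ − g x² (1 + tan²θ)/(2v₀²). With x = 186, y = 28.9, v₀ = 48.8, g = 9.80:
71.18 tan²θ − 186 tanθ + (100.1) = 0.
tanθ = [186 ± √(186² − 4 × 71.18 × (100.1))] / (2 × 71.18) = (186 ± 78.09) / 142.4, giving tanθ = 0.7579 or 1.855.
θ = 37.16° or 61.67°; the larger is 61.67°.

61.7°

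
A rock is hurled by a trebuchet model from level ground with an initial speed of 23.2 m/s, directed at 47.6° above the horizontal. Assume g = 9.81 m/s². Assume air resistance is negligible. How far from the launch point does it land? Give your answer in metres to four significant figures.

54.64 m

vₓ = 23.20 cos 47.6° = 15.64 m/s; v_y0 = 23.20 sin 47.6° = 17.13 m/s.
Time aloft: T = 2 v_y0 / g = 2 × 17.13 / 9.81 = 3.493 s.
Horizontal distance R = vₓ T = 15.64 × 3.493 = 54.64 m.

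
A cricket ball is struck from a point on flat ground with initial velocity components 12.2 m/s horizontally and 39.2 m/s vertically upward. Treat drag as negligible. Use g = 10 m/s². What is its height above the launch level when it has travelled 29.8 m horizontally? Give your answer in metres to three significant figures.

x = vₓ t ⇒ t = 29.8/12.20 = 2.443 s.
Height: y = v_y0 t − ½ g t² = 39.20 × 2.443 − 5.000 × 2.443² = 95.75 − 29.83 = 65.92 m.

65.9 m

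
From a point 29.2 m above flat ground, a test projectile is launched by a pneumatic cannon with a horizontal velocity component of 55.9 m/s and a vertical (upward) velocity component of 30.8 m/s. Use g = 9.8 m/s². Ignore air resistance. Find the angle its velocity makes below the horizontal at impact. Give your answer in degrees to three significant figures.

34.9°

The projectile lands when y = 29.2 + (30.80) t − ½·9.80·t² = 0. Positive root: t = (30.80 + √(30.80² + 2·9.80·29.2)) / 9.80 = (30.80 + 39.00) / 9.80 = 7.122 s.
At impact: v_y = v_y0 − g t = −39.00 m/s; vₓ = 55.90 m/s.
Angle below horizontal: arctan(|v_y|/vₓ) = arctan(39.00/55.90) = 34.90°.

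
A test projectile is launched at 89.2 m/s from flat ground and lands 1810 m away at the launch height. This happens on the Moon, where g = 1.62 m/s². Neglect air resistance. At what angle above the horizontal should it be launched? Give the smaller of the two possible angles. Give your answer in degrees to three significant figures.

10.8°

R = v₀² sin 2θ / g gives sin 2θ = gR/v₀² = 1.62·1810/89.2² = 0.3685.
2θ = 21.62° or 180° − 21.62° = 158.4°, so θ = 10.81° or 79.19°.
The smaller angle is 10.81°.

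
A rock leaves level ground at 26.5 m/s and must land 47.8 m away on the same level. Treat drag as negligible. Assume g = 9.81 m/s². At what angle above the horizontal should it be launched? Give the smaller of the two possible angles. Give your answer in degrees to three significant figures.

R = v₀² sin 2θ / g gives sin 2θ = gR/v₀² = 9.81·47.8/26.5² = 0.6677.
2θ = 41.89° or 180° − 41.89° = 138.1°, so θ = 20.95° or 69.05°.
The smaller angle is 20.95°.

20.9°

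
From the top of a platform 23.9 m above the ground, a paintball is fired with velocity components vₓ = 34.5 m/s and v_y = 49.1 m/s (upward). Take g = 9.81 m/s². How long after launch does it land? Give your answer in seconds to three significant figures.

The projectile lands when y = 23.9 + (49.10) t − ½·9.81·t² = 0. Positive root: t = (49.10 + √(49.10² + 2·9.81·23.9)) / 9.81 = (49.10 + 53.66) / 9.81 = 10.48 s.

10.5 s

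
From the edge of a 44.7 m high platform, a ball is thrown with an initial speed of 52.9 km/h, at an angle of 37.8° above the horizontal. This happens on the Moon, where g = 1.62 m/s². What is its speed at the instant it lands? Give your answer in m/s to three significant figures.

19.0 m/s

Convert: 52.9 km/h = 52.9/3.6 = 14.69 m/s.
Components: vₓ = 14.69 cos 37.8° = 11.61 m/s, v_y0 = 14.69 sin 37.8° = 9.006 m/s.
The projectile lands when y = 44.7 + (9.006) t − ½·1.62·t² = 0. Positive root: t = (9.006 + √(9.006² + 2·1.62·44.7)) / 1.62 = (9.006 + 15.03) / 1.62 = 14.84 s.
Vertical velocity at impact: v_y = v_y0 − g t = 9.006 − 1.62 × 14.84 = −15.03 m/s.
Speed: |v| = √(vₓ² + v_y²) = √(11.61² + 15.03²) = 18.99 m/s.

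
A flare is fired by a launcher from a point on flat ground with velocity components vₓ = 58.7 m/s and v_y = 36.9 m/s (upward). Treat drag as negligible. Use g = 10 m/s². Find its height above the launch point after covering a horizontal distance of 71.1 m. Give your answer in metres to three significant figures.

At x = 71.1 m, t = x/vₓ = 71.1/58.70 = 1.211 s.
Height: y = v_y0 t − ½ g t² = 36.90 × 1.211 − 5.000 × 1.211² = 44.69 − 7.336 = 37.36 m.

37.4 m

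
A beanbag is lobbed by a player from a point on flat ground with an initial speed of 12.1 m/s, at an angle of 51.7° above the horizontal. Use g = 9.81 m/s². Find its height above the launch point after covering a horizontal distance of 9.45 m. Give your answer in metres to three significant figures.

4.18 m

Horizontal component vₓ = 12.10 cos 51.7° = 7.499 m/s; vertical v_y0 = 12.10 sin 51.7° = 9.496 m/s.
Time to reach x = 9.45 m: t = x/vₓ = 9.45/7.499 = 1.260 s.
Height: y = v_y0 t − ½ g t² = 9.496 × 1.260 − 4.905 × 1.260² = 11.97 − 7.789 = 4.177 m.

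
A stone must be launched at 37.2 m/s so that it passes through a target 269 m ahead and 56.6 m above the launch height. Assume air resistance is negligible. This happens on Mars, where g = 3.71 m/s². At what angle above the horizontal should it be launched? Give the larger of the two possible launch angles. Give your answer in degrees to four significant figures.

Trajectory: y = x tanθ − g x² (1 + tan²θ)/(2v₀²). With x = 269, y = 56.6, v₀ = 37.2, g = 3.71:
97.00 tan²θ − 269 tanθ + (153.6) = 0.
tanθ = [269 ± √(269² − 4 × 97.00 × (153.6))] / (2 × 97.00) = (269 ± 113.0) / 194.0, giving tanθ = 0.8042 or 1.969.
θ = 38.81° or 63.08°; the larger is 63.08°.

63.08°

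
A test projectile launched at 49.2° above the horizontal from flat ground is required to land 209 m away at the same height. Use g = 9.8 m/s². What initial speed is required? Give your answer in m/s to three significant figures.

On level ground R = v₀² sin 2θ / g ⇒ v₀ = √(gR / sin 2θ).
v₀ = √(9.80 × 209 / sin 98.40°) = √(2048 / 0.9893) = √2070.4 = 45.50 m/s.

45.5 m/s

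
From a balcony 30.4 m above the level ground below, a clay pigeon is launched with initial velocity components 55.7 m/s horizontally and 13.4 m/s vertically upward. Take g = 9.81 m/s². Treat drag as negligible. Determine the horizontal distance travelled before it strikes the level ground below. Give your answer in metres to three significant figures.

234 m

With up positive and y = 0 at the ground: y(t) = 30.4 + (13.40) t − 4.905 t². Setting y = 0 and taking the positive root: t = [13.40 + √(13.40² + 2·9.81·30.4)] / 9.81 = (13.40 + 27.86) / 9.81 = 4.206 s.
Horizontal distance: R = vₓ t = 55.70 × 4.206 = 234.3 m.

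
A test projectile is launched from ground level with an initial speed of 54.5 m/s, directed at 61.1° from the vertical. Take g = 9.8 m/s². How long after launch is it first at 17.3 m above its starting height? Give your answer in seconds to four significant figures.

0.7660 s

Components: vₓ = 54.50 sin 61.1° = 47.71 m/s, v_y0 = 54.50 cos 61.1° = 26.34 m/s.
Height y(t) = 26.34 t − 4.900 t² = 17.3 gives 4.900 t² − 26.34 t + 17.3 = 0.
t = [26.34 ± √(26.34² − 2·9.80·17.3)] / 9.80 = (26.34 ± 18.83) / 9.80, so t = 0.7660 s or t = 4.609 s.
The first (ascending) time is 0.7660 s.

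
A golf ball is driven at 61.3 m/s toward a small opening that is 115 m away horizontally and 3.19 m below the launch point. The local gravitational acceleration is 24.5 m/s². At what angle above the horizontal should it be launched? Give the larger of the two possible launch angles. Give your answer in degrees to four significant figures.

Trajectory: y = x tanθ − g x² (1 + tan²θ)/(2v₀²). With x = 115, y = −3.19, v₀ = 61.3, g = 24.5:
43.11 tan²θ − 115 tanθ + (39.92) = 0.
tanθ = [115 ± √(115² − 4 × 43.11 × (39.92))] / (2 × 43.11) = (115 ± 79.62) / 86.23, giving tanθ = 0.4103 or 2.257.
θ = 22.31° or 66.10°; the larger is 66.10°.

66.10°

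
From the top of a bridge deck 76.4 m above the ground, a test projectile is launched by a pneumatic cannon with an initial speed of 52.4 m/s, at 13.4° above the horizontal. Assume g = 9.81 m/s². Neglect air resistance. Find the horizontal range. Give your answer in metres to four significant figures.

vₓ = 52.40 cos 13.4° = 50.97 m/s; v_y0 = 52.40 sin 13.4° = 12.14 m/s.
The projectile lands when y = 76.4 + (12.14) t − ½·9.81·t² = 0. Positive root: t = (12.14 + √(12.14² + 2·9.81·76.4)) / 9.81 = (12.14 + 40.58) / 9.81 = 5.374 s.
Horizontal distance: R = vₓ t = 50.97 × 5.374 = 273.9 m.

273.9 m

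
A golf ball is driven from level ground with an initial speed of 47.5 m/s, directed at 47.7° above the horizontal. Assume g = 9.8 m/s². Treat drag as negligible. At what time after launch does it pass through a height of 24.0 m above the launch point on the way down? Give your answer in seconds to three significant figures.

Resolve: vₓ = 47.50 cos 47.7° = 31.97 m/s and v_y0 = 47.50 sin 47.7° = 35.13 m/s.
Require v_y0 t − ½ g t² = 24.0, i.e. 4.900 t² − 35.13 t + 24.0 = 0.
t = [35.13 ± √(35.13² − 2·9.80·24.0)] / 9.80 = (35.13 ± 27.64) / 9.80, so t = 0.7647 s or t = 6.405 s.
The descending-branch root is 6.405 s.

6.41 s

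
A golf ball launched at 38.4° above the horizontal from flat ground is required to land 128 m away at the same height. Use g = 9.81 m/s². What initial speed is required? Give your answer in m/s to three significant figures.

35.9 m/s

From R = (v₀² / g) sin 2θ: v₀ = √(gR / sin 2θ).
v₀ = √(9.81 × 128 / sin 76.80°) = √(1256 / 0.9736) = √1289.8 = 35.91 m/s.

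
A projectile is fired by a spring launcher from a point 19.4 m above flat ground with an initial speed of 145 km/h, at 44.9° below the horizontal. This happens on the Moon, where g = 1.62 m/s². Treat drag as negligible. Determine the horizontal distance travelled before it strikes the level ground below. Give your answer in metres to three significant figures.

19.1 m

Convert: 145 km/h = 145/3.6 = 40.28 m/s.
Components: vₓ = 40.28 cos 44.9° = 28.53 m/s, v_y0 = −28.43 m/s (downward).
Vertical motion (up positive, ground at y = 0): 0.8100 t² − (−28.43) t − 19.4 = 0, so t = (−28.43 + √(28.43² + 2·1.62·19.4)) / 1.62 = (−28.43 + 29.52) / 1.62 = 0.6696 s.
Horizontal distance: R = vₓ t = 28.53 × 0.6696 = 19.10 m.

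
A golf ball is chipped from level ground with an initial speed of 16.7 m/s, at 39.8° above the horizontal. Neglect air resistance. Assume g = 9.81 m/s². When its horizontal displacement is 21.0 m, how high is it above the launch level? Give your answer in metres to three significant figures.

Horizontal component vₓ = 16.70 cos 39.8° = 12.83 m/s; vertical v_y0 = 16.70 sin 39.8° = 10.69 m/s.
Time to reach x = 21.0 m: t = x/vₓ = 21.0/12.83 = 1.637 s.
Height: y = v_y0 t − ½ g t² = 10.69 × 1.637 − 4.905 × 1.637² = 17.50 − 13.14 = 4.356 m.

4.36 m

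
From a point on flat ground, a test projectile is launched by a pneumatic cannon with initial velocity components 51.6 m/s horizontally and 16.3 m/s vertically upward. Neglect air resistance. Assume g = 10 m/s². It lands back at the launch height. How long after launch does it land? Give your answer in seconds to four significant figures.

It returns to y = 0 when t = 2 v_y0 / g = 2(16.30)/10.0 = 3.260 s.

3.260 s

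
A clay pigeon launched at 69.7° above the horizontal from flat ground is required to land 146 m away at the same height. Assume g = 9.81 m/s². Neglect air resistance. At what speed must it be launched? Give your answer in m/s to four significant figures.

From R = (v₀² / g) sin 2θ: v₀ = √(gR / sin 2θ).
v₀ = √(9.81 × 146 / sin 139.4°) = √(1432 / 0.6508) = √2200.9 = 46.91 m/s.

46.91 m/s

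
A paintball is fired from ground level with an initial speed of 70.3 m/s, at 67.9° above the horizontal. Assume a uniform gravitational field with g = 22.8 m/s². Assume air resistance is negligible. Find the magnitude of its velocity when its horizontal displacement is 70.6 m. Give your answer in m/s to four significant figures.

Components: vₓ = 70.30 cos 67.9° = 26.45 m/s, v_y0 = 70.30 sin 67.9° = 65.13 m/s.
At x = 70.6 m, t = x/vₓ = 70.6/26.45 = 2.669 s.
Vertical velocity there: v_y = v_y0 − g t = 65.13 − 22.8 × 2.669 = 4.274 m/s.
Speed: √(vₓ² + v_y²) = √(26.45² + 4.274²) = 26.79 m/s.

26.79 m/s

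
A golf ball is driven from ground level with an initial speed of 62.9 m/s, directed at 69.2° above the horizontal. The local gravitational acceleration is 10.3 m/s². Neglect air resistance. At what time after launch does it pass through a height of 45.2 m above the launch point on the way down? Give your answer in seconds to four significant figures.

10.59 s

vₓ = 62.90 cos 69.2° = 22.34 m/s; v_y0 = 62.90 sin 69.2° = 58.80 m/s.
Require v_y0 t − ½ g t² = 45.2, i.e. 5.150 t² − 58.80 t + 45.2 = 0.
t = [58.80 ± √(58.80² − 2·10.3·45.2)] / 10.3 = (58.80 ± 50.26) / 10.3, so t = 0.8289 s or t = 10.59 s.
The descending-branch root is 10.59 s.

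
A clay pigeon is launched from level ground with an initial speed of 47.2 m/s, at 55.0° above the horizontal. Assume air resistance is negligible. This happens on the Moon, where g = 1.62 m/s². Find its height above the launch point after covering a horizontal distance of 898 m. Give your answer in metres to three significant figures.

391 m

vₓ = 47.20 cos 55.0° = 27.07 m/s; v_y0 = 47.20 sin 55.0° = 38.66 m/s.
x = vₓ t ⇒ t = 898/27.07 = 33.17 s.
Height: y = v_y0 t − ½ g t² = 38.66 × 33.17 − 0.8100 × 33.17² = 1282 − 891.2 = 391.3 m.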